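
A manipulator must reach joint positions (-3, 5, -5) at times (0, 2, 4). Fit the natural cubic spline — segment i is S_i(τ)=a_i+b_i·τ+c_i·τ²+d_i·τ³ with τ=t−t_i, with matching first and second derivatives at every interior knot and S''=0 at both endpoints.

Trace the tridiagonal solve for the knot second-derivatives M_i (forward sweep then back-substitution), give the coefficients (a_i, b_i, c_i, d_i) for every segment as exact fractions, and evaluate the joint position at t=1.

Δ: Δ0=4, Δ1=-5
row 1: diag=8, rhs=-54; c'=1/4, d'=-27/4
back: M1=-27/4
M: M0=0, M1=-27/4, M2=0
seg 0: a=-3, c=M0/2=0, d=(M1−M0)/(6·2)=-9/16, b=Δ0−h0·(2M0+M1)/6=25/4
seg 1: a=5, c=M1/2=-27/8, d=(M2−M1)/(6·2)=9/16, b=Δ1−h1·(2M1+M2)/6=-1/2
t_q=1 → seg 0, τ=1; S=-3+25/4·τ+0·τ²+-9/16·τ³=43/16

  seg 0: a=-3 b=25/4 c=0 d=-9/16
  seg 1: a=5 b=-1/2 c=-27/8 d=9/16
S(1) = 43/16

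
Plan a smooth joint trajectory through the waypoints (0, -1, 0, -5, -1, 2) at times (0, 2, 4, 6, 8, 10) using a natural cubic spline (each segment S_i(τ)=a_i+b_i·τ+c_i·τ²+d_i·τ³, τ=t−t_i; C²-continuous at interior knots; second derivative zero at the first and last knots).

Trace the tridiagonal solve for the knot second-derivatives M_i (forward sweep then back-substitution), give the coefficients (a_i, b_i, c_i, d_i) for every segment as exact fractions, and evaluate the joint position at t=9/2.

Δ: Δ0=-1/2, Δ1=1/2, Δ2=-5/2, Δ3=2, Δ4=3/2
row 1: diag=8, rhs=6; c'=1/4, d'=3/4
row 2: denom=8−2·1/4=15/2; d'=(-18−2·3/4)/(15/2)=-13/5
row 3: denom=8−2·4/15=112/15; d'=(27−2·-13/5)/(112/15)=69/16
row 4: denom=8−2·15/56=209/28; d'=(-3−2·69/16)/(209/28)=-651/418
back: M4=-651/418
back: M3=69/16−15/56·-651/418=1977/418
back: M2=-13/5−4/15·1977/418=-807/209
back: M1=3/4−1/4·-807/209=717/418
M: M0=0, M1=717/418, M2=-807/209, M3=1977/418, M4=-651/418, M5=0
seg 0: a=0, c=M0/2=0, d=(M1−M0)/(6·2)=239/1672, b=Δ0−h0·(2M0+M1)/6=-224/209
seg 1: a=-1, c=M1/2=717/836, d=(M2−M1)/(6·2)=-777/1672, b=Δ1−h1·(2M1+M2)/6=269/418
seg 2: a=0, c=M2/2=-807/418, d=(M3−M2)/(6·2)=63/88, b=Δ2−h2·(2M2+M3)/6=-314/209
seg 3: a=-5, c=M3/2=1977/836, d=(M4−M3)/(6·2)=-219/418, b=Δ3−h3·(2M3+M4)/6=-265/418
seg 4: a=-1, c=M4/2=-651/836, d=(M5−M4)/(6·2)=217/1672, b=Δ4−h4·(2M4+M5)/6=1061/418
t_q=9/2 → seg 2, τ=1/2; S=0+-314/209·τ+-807/418·τ²+63/88·τ³=-15307/13376

  seg 0: a=0 b=-224/209 c=0 d=239/1672
  seg 1: a=-1 b=269/418 c=717/836 d=-777/1672
  seg 2: a=0 b=-314/209 c=-807/418 d=63/88
  seg 3: a=-5 b=-265/418 c=1977/836 d=-219/418
  seg 4: a=-1 b=1061/418 c=-651/836 d=217/1672
S(9/2) = -15307/13376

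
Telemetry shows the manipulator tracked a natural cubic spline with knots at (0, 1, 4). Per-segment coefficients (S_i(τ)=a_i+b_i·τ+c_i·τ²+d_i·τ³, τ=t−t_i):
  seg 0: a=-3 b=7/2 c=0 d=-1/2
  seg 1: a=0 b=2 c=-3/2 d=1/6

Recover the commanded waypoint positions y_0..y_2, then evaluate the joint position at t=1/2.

y_0=-3 y_1=0 y_2=-3
S(1/2) = -21/16

y_0 = S_0(0) = a_0 = -3
y_1 = S_1(0) = a_1 = 0
y_2 = S_1(3) = -3
t_q=1/2 is in segment 0 (τ=1/2); S_0(τ)=-21/16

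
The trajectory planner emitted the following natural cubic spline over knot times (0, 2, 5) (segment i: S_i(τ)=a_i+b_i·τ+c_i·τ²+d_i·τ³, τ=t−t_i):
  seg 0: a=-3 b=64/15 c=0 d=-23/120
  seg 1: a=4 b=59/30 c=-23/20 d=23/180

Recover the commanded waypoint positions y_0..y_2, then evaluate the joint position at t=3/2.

y_0 = S_0(0) = a_0 = -3
y_1 = S_1(0) = a_1 = 4
y_2 = S_1(3) = 3
t_q=3/2 is in segment 0 (τ=3/2); S_0(τ)=881/320

y_0=-3 y_1=4 y_2=3
S(3/2) = 881/320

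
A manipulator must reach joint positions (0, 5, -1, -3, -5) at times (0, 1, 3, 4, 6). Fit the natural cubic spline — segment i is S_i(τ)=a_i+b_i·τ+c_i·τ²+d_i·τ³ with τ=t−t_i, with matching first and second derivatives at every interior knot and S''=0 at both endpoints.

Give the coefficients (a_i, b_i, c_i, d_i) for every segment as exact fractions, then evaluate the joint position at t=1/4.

Δ: Δ0=5, Δ1=-3, Δ2=-2, Δ3=-1
row 1: diag=6, rhs=-48; c'=1/3, d'=-8
row 2: denom=6−2·1/3=16/3; d'=(6−2·-8)/(16/3)=33/8
row 3: denom=6−1·3/16=93/16; d'=(6−1·33/8)/(93/16)=10/31
back: M3=10/31
back: M2=33/8−3/16·10/31=126/31
back: M1=-8−1/3·126/31=-290/31
M: M0=0, M1=-290/31, M2=126/31, M3=10/31, M4=0
seg 0: a=0, c=M0/2=0, d=(M1−M0)/(6·1)=-145/93, b=Δ0−h0·(2M0+M1)/6=610/93
seg 1: a=5, c=M1/2=-145/31, d=(M2−M1)/(6·2)=104/93, b=Δ1−h1·(2M1+M2)/6=175/93
seg 2: a=-1, c=M2/2=63/31, d=(M3−M2)/(6·1)=-58/93, b=Δ2−h2·(2M2+M3)/6=-317/93
seg 3: a=-3, c=M3/2=5/31, d=(M4−M3)/(6·2)=-5/186, b=Δ3−h3·(2M3+M4)/6=-113/93
t_q=1/4 → seg 0, τ=1/4; S=0+610/93·τ+0·τ²+-145/93·τ³=3205/1984

  seg 0: a=0 b=610/93 c=0 d=-145/93
  seg 1: a=5 b=175/93 c=-145/31 d=104/93
  seg 2: a=-1 b=-317/93 c=63/31 d=-58/93
  seg 3: a=-3 b=-113/93 c=5/31 d=-5/186
S(1/4) = 3205/1984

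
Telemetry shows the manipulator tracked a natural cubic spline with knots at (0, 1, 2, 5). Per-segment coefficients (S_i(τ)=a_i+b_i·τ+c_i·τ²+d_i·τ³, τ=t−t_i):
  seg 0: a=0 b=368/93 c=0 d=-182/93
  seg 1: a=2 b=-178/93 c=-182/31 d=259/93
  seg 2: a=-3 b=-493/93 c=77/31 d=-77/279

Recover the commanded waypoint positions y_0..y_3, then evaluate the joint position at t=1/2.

y_0 = S_0(0) = a_0 = 0
y_1 = S_1(0) = a_1 = 2
y_2 = S_2(0) = a_2 = -3
y_3 = S_2(3) = -4
t_q=1/2 is in segment 0 (τ=1/2); S_0(τ)=215/124

y_0=0 y_1=2 y_2=-3 y_3=-4
S(1/2) = 215/124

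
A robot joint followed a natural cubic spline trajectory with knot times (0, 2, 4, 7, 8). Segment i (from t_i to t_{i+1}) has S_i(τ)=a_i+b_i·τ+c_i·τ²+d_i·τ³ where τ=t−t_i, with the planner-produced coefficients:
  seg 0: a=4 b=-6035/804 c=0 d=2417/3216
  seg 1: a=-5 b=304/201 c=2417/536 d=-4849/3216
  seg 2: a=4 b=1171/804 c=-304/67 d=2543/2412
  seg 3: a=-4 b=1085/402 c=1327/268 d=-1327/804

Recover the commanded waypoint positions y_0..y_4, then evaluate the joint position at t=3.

y_0 = S_0(0) = a_0 = 4
y_1 = S_1(0) = a_1 = -5
y_2 = S_2(0) = a_2 = 4
y_3 = S_3(0) = a_3 = -4
y_4 = S_3(1) = 2
t_q=3 is in segment 1 (τ=1); S_1(τ)=-521/1072

y_0=4 y_1=-5 y_2=4 y_3=-4 y_4=2
S(3) = -521/1072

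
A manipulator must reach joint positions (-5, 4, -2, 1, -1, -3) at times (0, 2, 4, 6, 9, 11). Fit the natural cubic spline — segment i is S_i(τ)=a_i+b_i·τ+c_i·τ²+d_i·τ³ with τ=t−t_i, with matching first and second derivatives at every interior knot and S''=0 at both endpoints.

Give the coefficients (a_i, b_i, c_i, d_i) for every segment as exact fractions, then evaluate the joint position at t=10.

Δ: Δ0=9/2, Δ1=-3, Δ2=3/2, Δ3=-2/3, Δ4=-1
row 1: diag=8, rhs=-45; c'=1/4, d'=-45/8
row 2: denom=8−2·1/4=15/2; d'=(27−2·-45/8)/(15/2)=51/10
row 3: denom=10−2·4/15=142/15; d'=(-13−2·51/10)/(142/15)=-174/71
row 4: denom=10−3·45/142=1285/142; d'=(-2−3·-174/71)/(1285/142)=152/257
back: M4=152/257
back: M3=-174/71−45/142·152/257=-678/257
back: M2=51/10−4/15·-678/257=2983/514
back: M1=-45/8−1/4·2983/514=-3637/514
M: M0=0, M1=-3637/514, M2=2983/514, M3=-678/257, M4=152/257, M5=0
seg 0: a=-5, c=M0/2=0, d=(M1−M0)/(6·2)=-3637/6168, b=Δ0−h0·(2M0+M1)/6=5288/771
seg 1: a=4, c=M1/2=-3637/1028, d=(M2−M1)/(6·2)=1655/1542, b=Δ1−h1·(2M1+M2)/6=-335/1542
seg 2: a=-2, c=M2/2=2983/1028, d=(M3−M2)/(6·2)=-4339/6168, b=Δ2−h2·(2M2+M3)/6=-2297/1542
seg 3: a=1, c=M3/2=-339/257, d=(M4−M3)/(6·3)=415/2313, b=Δ3−h3·(2M3+M4)/6=1292/771
seg 4: a=-1, c=M4/2=76/257, d=(M5−M4)/(6·2)=-38/771, b=Δ4−h4·(2M4+M5)/6=-1075/771
t_q=10 → seg 4, τ=1; S=-1+-1075/771·τ+76/257·τ²+-38/771·τ³=-552/257

  seg 0: a=-5 b=5288/771 c=0 d=-3637/6168
  seg 1: a=4 b=-335/1542 c=-3637/1028 d=1655/1542
  seg 2: a=-2 b=-2297/1542 c=2983/1028 d=-4339/6168
  seg 3: a=1 b=1292/771 c=-339/257 d=415/2313
  seg 4: a=-1 b=-1075/771 c=76/257 d=-38/771
S(10) = -552/257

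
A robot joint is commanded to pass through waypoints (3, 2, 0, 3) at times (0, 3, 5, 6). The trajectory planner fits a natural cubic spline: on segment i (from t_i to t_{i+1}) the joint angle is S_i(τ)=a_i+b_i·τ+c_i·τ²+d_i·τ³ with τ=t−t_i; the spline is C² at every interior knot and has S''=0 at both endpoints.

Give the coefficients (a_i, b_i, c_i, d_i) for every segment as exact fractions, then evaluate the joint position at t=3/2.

  seg 0: a=3 b=13/42 c=0 d=-1/14
  seg 1: a=2 b=-34/21 c=-9/14 d=10/21
  seg 2: a=0 b=32/21 c=31/14 d=-31/42
S(3/2) = 361/112

Δ: Δ0=-1/3, Δ1=-1, Δ2=3
row 1: diag=10, rhs=-4; c'=1/5, d'=-2/5
row 2: denom=6−2·1/5=28/5; d'=(24−2·-2/5)/(28/5)=31/7
back: M2=31/7
back: M1=-2/5−1/5·31/7=-9/7
M: M0=0, M1=-9/7, M2=31/7, M3=0
seg 0: a=3, c=M0/2=0, d=(M1−M0)/(6·3)=-1/14, b=Δ0−h0·(2M0+M1)/6=13/42
seg 1: a=2, c=M1/2=-9/14, d=(M2−M1)/(6·2)=10/21, b=Δ1−h1·(2M1+M2)/6=-34/21
seg 2: a=0, c=M2/2=31/14, d=(M3−M2)/(6·1)=-31/42, b=Δ2−h2·(2M2+M3)/6=32/21
t_q=3/2 → seg 0, τ=3/2; S=3+13/42·τ+0·τ²+-1/14·τ³=361/112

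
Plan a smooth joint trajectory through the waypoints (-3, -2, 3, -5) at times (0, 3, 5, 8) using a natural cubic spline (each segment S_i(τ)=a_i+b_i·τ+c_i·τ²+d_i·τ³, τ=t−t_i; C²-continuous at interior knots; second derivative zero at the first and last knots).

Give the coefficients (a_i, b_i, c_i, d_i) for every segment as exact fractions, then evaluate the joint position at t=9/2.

  seg 0: a=-3 b=-2/3 c=0 d=1/9
  seg 1: a=-2 b=7/3 c=1 d=-11/24
  seg 2: a=3 b=5/6 c=-7/4 d=7/36
S(9/2) = 141/64

Δ: Δ0=1/3, Δ1=5/2, Δ2=-8/3
row 1: diag=10, rhs=13; c'=1/5, d'=13/10
row 2: denom=10−2·1/5=48/5; d'=(-31−2·13/10)/(48/5)=-7/2
back: M2=-7/2
back: M1=13/10−1/5·-7/2=2
M: M0=0, M1=2, M2=-7/2, M3=0
seg 0: a=-3, c=M0/2=0, d=(M1−M0)/(6·3)=1/9, b=Δ0−h0·(2M0+M1)/6=-2/3
seg 1: a=-2, c=M1/2=1, d=(M2−M1)/(6·2)=-11/24, b=Δ1−h1·(2M1+M2)/6=7/3
seg 2: a=3, c=M2/2=-7/4, d=(M3−M2)/(6·3)=7/36, b=Δ2−h2·(2M2+M3)/6=5/6
t_q=9/2 → seg 1, τ=3/2; S=-2+7/3·τ+1·τ²+-11/24·τ³=141/64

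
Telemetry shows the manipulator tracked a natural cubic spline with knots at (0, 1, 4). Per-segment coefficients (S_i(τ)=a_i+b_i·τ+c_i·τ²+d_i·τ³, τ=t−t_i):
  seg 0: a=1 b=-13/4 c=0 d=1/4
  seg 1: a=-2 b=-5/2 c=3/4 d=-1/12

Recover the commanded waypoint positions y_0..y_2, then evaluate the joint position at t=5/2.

y_0=1 y_1=-2 y_2=-5
S(5/2) = -139/32

y_0 = S_0(0) = a_0 = 1
y_1 = S_1(0) = a_1 = -2
y_2 = S_1(3) = -5
t_q=5/2 is in segment 1 (τ=3/2); S_1(τ)=-139/32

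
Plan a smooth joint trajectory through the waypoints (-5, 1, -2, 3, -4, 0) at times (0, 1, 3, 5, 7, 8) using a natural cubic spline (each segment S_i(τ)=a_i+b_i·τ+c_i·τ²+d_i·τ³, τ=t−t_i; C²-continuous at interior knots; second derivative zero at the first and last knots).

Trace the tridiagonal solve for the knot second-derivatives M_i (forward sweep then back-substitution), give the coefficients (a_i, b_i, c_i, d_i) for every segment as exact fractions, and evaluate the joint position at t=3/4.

  seg 0: a=-5 b=1721/224 c=0 d=-377/224
  seg 1: a=1 b=295/112 c=-1131/224 d=167/112
  seg 2: a=-2 b=37/112 c=873/224 d=-45/32
  seg 3: a=3 b=-107/112 c=-1017/224 d=183/112
  seg 4: a=-4 b=55/112 c=1179/224 d=-393/224
S(3/4) = 107/2048

Δ: Δ0=6, Δ1=-3/2, Δ2=5/2, Δ3=-7/2, Δ4=4
row 1: diag=6, rhs=-45; c'=1/3, d'=-15/2
row 2: denom=8−2·1/3=22/3; d'=(24−2·-15/2)/(22/3)=117/22
row 3: denom=8−2·3/11=82/11; d'=(-36−2·117/22)/(82/11)=-513/82
row 4: denom=6−2·11/41=224/41; d'=(45−2·-513/82)/(224/41)=1179/112
back: M4=1179/112
back: M3=-513/82−11/41·1179/112=-1017/112
back: M2=117/22−3/11·-1017/112=873/112
back: M1=-15/2−1/3·873/112=-1131/112
M: M0=0, M1=-1131/112, M2=873/112, M3=-1017/112, M4=1179/112, M5=0
seg 0: a=-5, c=M0/2=0, d=(M1−M0)/(6·1)=-377/224, b=Δ0−h0·(2M0+M1)/6=1721/224
seg 1: a=1, c=M1/2=-1131/224, d=(M2−M1)/(6·2)=167/112, b=Δ1−h1·(2M1+M2)/6=295/112
seg 2: a=-2, c=M2/2=873/224, d=(M3−M2)/(6·2)=-45/32, b=Δ2−h2·(2M2+M3)/6=37/112
seg 3: a=3, c=M3/2=-1017/224, d=(M4−M3)/(6·2)=183/112, b=Δ3−h3·(2M3+M4)/6=-107/112
seg 4: a=-4, c=M4/2=1179/224, d=(M5−M4)/(6·1)=-393/224, b=Δ4−h4·(2M4+M5)/6=55/112
t_q=3/4 → seg 0, τ=3/4; S=-5+1721/224·τ+0·τ²+-377/224·τ³=107/2048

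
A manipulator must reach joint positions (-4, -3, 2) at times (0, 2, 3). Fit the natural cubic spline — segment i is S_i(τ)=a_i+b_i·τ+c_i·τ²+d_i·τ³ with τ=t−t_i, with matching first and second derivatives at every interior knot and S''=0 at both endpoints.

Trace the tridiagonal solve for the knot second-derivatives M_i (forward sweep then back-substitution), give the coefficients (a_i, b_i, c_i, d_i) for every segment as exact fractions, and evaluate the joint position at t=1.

Δ: Δ0=1/2, Δ1=5
row 1: diag=6, rhs=27; c'=1/6, d'=9/2
back: M1=9/2
M: M0=0, M1=9/2, M2=0
seg 0: a=-4, c=M0/2=0, d=(M1−M0)/(6·2)=3/8, b=Δ0−h0·(2M0+M1)/6=-1
seg 1: a=-3, c=M1/2=9/4, d=(M2−M1)/(6·1)=-3/4, b=Δ1−h1·(2M1+M2)/6=7/2
t_q=1 → seg 0, τ=1; S=-4+-1·τ+0·τ²+3/8·τ³=-37/8

  seg 0: a=-4 b=-1 c=0 d=3/8
  seg 1: a=-3 b=7/2 c=9/4 d=-3/4
S(1) = -37/8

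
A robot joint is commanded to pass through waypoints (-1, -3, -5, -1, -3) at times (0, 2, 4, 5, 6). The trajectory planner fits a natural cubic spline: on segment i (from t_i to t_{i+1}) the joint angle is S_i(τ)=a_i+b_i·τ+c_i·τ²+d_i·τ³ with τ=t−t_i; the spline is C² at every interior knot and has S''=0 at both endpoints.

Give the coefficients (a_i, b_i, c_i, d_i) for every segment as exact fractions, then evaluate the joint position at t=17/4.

  seg 0: a=-1 b=-8/21 c=0 d=-13/84
  seg 1: a=-3 b=-47/21 c=-13/14 d=65/84
  seg 2: a=-5 b=10/3 c=26/7 d=-64/21
  seg 3: a=-1 b=34/21 c=-38/7 d=38/21
S(17/4) = -223/56

Δ: Δ0=-1, Δ1=-1, Δ2=4, Δ3=-2
row 1: diag=8, rhs=0; c'=1/4, d'=0
row 2: denom=6−2·1/4=11/2; d'=(30−2·0)/(11/2)=60/11
row 3: denom=4−1·2/11=42/11; d'=(-36−1·60/11)/(42/11)=-76/7
back: M3=-76/7
back: M2=60/11−2/11·-76/7=52/7
back: M1=0−1/4·52/7=-13/7
M: M0=0, M1=-13/7, M2=52/7, M3=-76/7, M4=0
seg 0: a=-1, c=M0/2=0, d=(M1−M0)/(6·2)=-13/84, b=Δ0−h0·(2M0+M1)/6=-8/21
seg 1: a=-3, c=M1/2=-13/14, d=(M2−M1)/(6·2)=65/84, b=Δ1−h1·(2M1+M2)/6=-47/21
seg 2: a=-5, c=M2/2=26/7, d=(M3−M2)/(6·1)=-64/21, b=Δ2−h2·(2M2+M3)/6=10/3
seg 3: a=-1, c=M3/2=-38/7, d=(M4−M3)/(6·1)=38/21, b=Δ3−h3·(2M3+M4)/6=34/21
t_q=17/4 → seg 2, τ=1/4; S=-5+10/3·τ+26/7·τ²+-64/21·τ³=-223/56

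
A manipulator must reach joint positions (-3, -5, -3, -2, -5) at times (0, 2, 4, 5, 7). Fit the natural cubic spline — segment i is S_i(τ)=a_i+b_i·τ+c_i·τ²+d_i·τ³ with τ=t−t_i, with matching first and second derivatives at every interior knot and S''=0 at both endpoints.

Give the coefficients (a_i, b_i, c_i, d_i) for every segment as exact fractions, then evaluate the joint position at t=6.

Δ: Δ0=-1, Δ1=1, Δ2=1, Δ3=-3/2
row 1: diag=8, rhs=12; c'=1/4, d'=3/2
row 2: denom=6−2·1/4=11/2; d'=(0−2·3/2)/(11/2)=-6/11
row 3: denom=6−1·2/11=64/11; d'=(-15−1·-6/11)/(64/11)=-159/64
back: M3=-159/64
back: M2=-6/11−2/11·-159/64=-3/32
back: M1=3/2−1/4·-3/32=195/128
M: M0=0, M1=195/128, M2=-3/32, M3=-159/64, M4=0
seg 0: a=-3, c=M0/2=0, d=(M1−M0)/(6·2)=65/512, b=Δ0−h0·(2M0+M1)/6=-193/128
seg 1: a=-5, c=M1/2=195/256, d=(M2−M1)/(6·2)=-69/512, b=Δ1−h1·(2M1+M2)/6=1/64
seg 2: a=-3, c=M2/2=-3/64, d=(M3−M2)/(6·1)=-51/128, b=Δ2−h2·(2M2+M3)/6=185/128
seg 3: a=-2, c=M3/2=-159/128, d=(M4−M3)/(6·2)=53/256, b=Δ3−h3·(2M3+M4)/6=5/32
t_q=6 → seg 3, τ=1; S=-2+5/32·τ+-159/128·τ²+53/256·τ³=-737/256

  seg 0: a=-3 b=-193/128 c=0 d=65/512
  seg 1: a=-5 b=1/64 c=195/256 d=-69/512
  seg 2: a=-3 b=185/128 c=-3/64 d=-51/128
  seg 3: a=-2 b=5/32 c=-159/128 d=53/256
S(6) = -737/256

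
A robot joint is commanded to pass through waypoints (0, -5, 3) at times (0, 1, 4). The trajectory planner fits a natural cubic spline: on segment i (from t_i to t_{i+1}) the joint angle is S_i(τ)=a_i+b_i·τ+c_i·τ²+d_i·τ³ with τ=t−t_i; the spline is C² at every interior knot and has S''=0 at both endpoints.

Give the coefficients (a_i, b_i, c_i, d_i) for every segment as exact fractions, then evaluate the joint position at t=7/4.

Δ: Δ0=-5, Δ1=8/3
row 1: diag=8, rhs=46; c'=3/8, d'=23/4
back: M1=23/4
M: M0=0, M1=23/4, M2=0
seg 0: a=0, c=M0/2=0, d=(M1−M0)/(6·1)=23/24, b=Δ0−h0·(2M0+M1)/6=-143/24
seg 1: a=-5, c=M1/2=23/8, d=(M2−M1)/(6·3)=-23/72, b=Δ1−h1·(2M1+M2)/6=-37/12
t_q=7/4 → seg 1, τ=3/4; S=-5+-37/12·τ+23/8·τ²+-23/72·τ³=-2985/512

  seg 0: a=0 b=-143/24 c=0 d=23/24
  seg 1: a=-5 b=-37/12 c=23/8 d=-23/72
S(7/4) = -2985/512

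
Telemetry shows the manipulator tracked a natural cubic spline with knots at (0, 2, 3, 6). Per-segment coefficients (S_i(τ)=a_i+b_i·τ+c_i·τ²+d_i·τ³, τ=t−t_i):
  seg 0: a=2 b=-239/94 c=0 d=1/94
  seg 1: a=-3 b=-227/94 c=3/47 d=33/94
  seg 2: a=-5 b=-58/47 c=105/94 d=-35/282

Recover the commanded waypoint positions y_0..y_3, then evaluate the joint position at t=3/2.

y_0 = S_0(0) = a_0 = 2
y_1 = S_1(0) = a_1 = -3
y_2 = S_2(0) = a_2 = -5
y_3 = S_2(3) = -2
t_q=3/2 is in segment 0 (τ=3/2); S_0(τ)=-1337/752

y_0=2 y_1=-3 y_2=-5 y_3=-2
S(3/2) = -1337/752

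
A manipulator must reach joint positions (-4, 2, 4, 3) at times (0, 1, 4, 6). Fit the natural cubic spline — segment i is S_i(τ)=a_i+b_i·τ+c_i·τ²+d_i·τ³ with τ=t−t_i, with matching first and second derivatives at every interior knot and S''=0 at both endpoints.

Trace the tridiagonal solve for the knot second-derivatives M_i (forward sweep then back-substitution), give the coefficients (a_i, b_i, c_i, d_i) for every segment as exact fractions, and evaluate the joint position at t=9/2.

  seg 0: a=-4 b=2855/426 c=0 d=-299/426
  seg 1: a=2 b=979/213 c=-299/142 d=113/426
  seg 2: a=4 b=-373/426 c=20/71 d=-10/213
S(9/2) = 515/142

Δ: Δ0=6, Δ1=2/3, Δ2=-1/2
row 1: diag=8, rhs=-32; c'=3/8, d'=-4
row 2: denom=10−3·3/8=71/8; d'=(-7−3·-4)/(71/8)=40/71
back: M2=40/71
back: M1=-4−3/8·40/71=-299/71
M: M0=0, M1=-299/71, M2=40/71, M3=0
seg 0: a=-4, c=M0/2=0, d=(M1−M0)/(6·1)=-299/426, b=Δ0−h0·(2M0+M1)/6=2855/426
seg 1: a=2, c=M1/2=-299/142, d=(M2−M1)/(6·3)=113/426, b=Δ1−h1·(2M1+M2)/6=979/213
seg 2: a=4, c=M2/2=20/71, d=(M3−M2)/(6·2)=-10/213, b=Δ2−h2·(2M2+M3)/6=-373/426
t_q=9/2 → seg 2, τ=1/2; S=4+-373/426·τ+20/71·τ²+-10/213·τ³=515/142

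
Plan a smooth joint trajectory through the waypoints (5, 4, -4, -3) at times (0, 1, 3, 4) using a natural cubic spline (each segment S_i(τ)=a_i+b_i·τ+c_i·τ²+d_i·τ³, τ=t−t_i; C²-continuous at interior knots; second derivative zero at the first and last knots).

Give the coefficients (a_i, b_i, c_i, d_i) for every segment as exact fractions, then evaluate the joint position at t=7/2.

Δ: Δ0=-1, Δ1=-4, Δ2=1
row 1: diag=6, rhs=-18; c'=1/3, d'=-3
row 2: denom=6−2·1/3=16/3; d'=(30−2·-3)/(16/3)=27/4
back: M2=27/4
back: M1=-3−1/3·27/4=-21/4
M: M0=0, M1=-21/4, M2=27/4, M3=0
seg 0: a=5, c=M0/2=0, d=(M1−M0)/(6·1)=-7/8, b=Δ0−h0·(2M0+M1)/6=-1/8
seg 1: a=4, c=M1/2=-21/8, d=(M2−M1)/(6·2)=1, b=Δ1−h1·(2M1+M2)/6=-11/4
seg 2: a=-4, c=M2/2=27/8, d=(M3−M2)/(6·1)=-9/8, b=Δ2−h2·(2M2+M3)/6=-5/4
t_q=7/2 → seg 2, τ=1/2; S=-4+-5/4·τ+27/8·τ²+-9/8·τ³=-251/64

  seg 0: a=5 b=-1/8 c=0 d=-7/8
  seg 1: a=4 b=-11/4 c=-21/8 d=1
  seg 2: a=-4 b=-5/4 c=27/8 d=-9/8
S(7/2) = -251/64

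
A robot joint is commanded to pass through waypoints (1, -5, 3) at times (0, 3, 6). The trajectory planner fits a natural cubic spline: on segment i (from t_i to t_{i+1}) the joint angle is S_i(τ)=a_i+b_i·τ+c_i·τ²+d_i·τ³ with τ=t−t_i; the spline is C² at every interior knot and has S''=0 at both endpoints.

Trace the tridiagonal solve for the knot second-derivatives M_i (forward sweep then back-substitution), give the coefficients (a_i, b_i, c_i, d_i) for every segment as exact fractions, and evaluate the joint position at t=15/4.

  seg 0: a=1 b=-19/6 c=0 d=7/54
  seg 1: a=-5 b=1/3 c=7/6 d=-7/54
S(15/4) = -531/128

Δ: Δ0=-2, Δ1=8/3
row 1: diag=12, rhs=28; c'=1/4, d'=7/3
back: M1=7/3
M: M0=0, M1=7/3, M2=0
seg 0: a=1, c=M0/2=0, d=(M1−M0)/(6·3)=7/54, b=Δ0−h0·(2M0+M1)/6=-19/6
seg 1: a=-5, c=M1/2=7/6, d=(M2−M1)/(6·3)=-7/54, b=Δ1−h1·(2M1+M2)/6=1/3
t_q=15/4 → seg 1, τ=3/4; S=-5+1/3·τ+7/6·τ²+-7/54·τ³=-531/128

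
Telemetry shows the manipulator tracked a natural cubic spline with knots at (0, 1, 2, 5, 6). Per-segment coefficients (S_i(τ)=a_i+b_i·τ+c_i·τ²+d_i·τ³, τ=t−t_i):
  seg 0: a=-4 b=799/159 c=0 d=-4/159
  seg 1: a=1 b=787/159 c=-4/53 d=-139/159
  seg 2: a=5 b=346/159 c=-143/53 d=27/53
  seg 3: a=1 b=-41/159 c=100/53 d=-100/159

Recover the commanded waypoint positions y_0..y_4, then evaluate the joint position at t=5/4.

y_0 = S_0(0) = a_0 = -4
y_1 = S_1(0) = a_1 = 1
y_2 = S_2(0) = a_2 = 5
y_3 = S_3(0) = a_3 = 1
y_4 = S_3(1) = 2
t_q=5/4 is in segment 1 (τ=1/4); S_1(τ)=7527/3392

y_0=-4 y_1=1 y_2=5 y_3=1 y_4=2
S(5/4) = 7527/3392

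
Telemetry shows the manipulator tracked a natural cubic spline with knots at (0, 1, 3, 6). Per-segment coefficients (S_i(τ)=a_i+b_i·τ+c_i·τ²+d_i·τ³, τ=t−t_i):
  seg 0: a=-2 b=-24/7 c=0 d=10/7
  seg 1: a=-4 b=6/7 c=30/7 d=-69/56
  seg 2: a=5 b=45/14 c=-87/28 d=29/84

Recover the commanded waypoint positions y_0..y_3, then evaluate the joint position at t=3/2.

y_0=-2 y_1=-4 y_2=5 y_3=-4
S(3/2) = -1189/448

y_0 = S_0(0) = a_0 = -2
y_1 = S_1(0) = a_1 = -4
y_2 = S_2(0) = a_2 = 5
y_3 = S_2(3) = -4
t_q=3/2 is in segment 1 (τ=1/2); S_1(τ)=-1189/448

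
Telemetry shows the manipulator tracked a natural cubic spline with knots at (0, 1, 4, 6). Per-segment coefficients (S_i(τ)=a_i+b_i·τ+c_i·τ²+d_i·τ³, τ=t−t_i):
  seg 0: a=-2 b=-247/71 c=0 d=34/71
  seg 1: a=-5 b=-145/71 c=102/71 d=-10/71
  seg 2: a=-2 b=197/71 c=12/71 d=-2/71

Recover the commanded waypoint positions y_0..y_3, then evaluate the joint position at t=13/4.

y_0 = S_0(0) = a_0 = -2
y_1 = S_1(0) = a_1 = -5
y_2 = S_2(0) = a_2 = -2
y_3 = S_2(2) = 4
t_q=13/4 is in segment 1 (τ=9/4); S_1(τ)=-8921/2272

y_0=-2 y_1=-5 y_2=-2 y_3=4
S(13/4) = -8921/2272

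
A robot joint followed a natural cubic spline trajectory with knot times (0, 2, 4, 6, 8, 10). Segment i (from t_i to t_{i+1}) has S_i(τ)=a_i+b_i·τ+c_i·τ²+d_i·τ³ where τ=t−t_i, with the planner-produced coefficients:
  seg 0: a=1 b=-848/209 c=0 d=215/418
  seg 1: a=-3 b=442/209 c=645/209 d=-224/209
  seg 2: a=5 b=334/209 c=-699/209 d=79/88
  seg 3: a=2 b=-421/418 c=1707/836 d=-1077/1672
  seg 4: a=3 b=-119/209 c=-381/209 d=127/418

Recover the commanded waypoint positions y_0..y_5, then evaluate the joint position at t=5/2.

y_0=1 y_1=-3 y_2=5 y_3=2 y_4=3 y_5=-3
S(5/2) = -1091/836

y_0 = S_0(0) = a_0 = 1
y_1 = S_1(0) = a_1 = -3
y_2 = S_2(0) = a_2 = 5
y_3 = S_3(0) = a_3 = 2
y_4 = S_4(0) = a_4 = 3
y_5 = S_4(2) = -3
t_q=5/2 is in segment 1 (τ=1/2); S_1(τ)=-1091/836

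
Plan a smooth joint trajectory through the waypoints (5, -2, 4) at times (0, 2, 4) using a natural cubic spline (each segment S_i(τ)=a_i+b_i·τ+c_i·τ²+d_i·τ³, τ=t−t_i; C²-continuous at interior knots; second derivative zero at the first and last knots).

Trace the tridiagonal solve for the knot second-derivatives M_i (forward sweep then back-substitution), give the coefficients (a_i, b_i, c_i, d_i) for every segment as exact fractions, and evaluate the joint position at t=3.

Δ: Δ0=-7/2, Δ1=3
row 1: diag=8, rhs=39; c'=1/4, d'=39/8
back: M1=39/8
M: M0=0, M1=39/8, M2=0
seg 0: a=5, c=M0/2=0, d=(M1−M0)/(6·2)=13/32, b=Δ0−h0·(2M0+M1)/6=-41/8
seg 1: a=-2, c=M1/2=39/16, d=(M2−M1)/(6·2)=-13/32, b=Δ1−h1·(2M1+M2)/6=-1/4
t_q=3 → seg 1, τ=1; S=-2+-1/4·τ+39/16·τ²+-13/32·τ³=-7/32

  seg 0: a=5 b=-41/8 c=0 d=13/32
  seg 1: a=-2 b=-1/4 c=39/16 d=-13/32
S(3) = -7/32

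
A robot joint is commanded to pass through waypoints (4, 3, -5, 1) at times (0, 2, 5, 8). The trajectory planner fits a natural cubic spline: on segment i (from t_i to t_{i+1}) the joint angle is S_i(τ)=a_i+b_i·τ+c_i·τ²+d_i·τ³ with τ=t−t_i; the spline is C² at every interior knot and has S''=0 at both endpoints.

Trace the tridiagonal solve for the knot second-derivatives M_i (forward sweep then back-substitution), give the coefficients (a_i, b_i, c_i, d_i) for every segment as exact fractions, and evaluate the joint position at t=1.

  seg 0: a=4 b=49/222 c=0 d=-20/111
  seg 1: a=3 b=-431/222 c=-40/37 d=559/1998
  seg 2: a=-5 b=-97/111 c=319/222 d=-319/1998
S(1) = 299/74

Δ: Δ0=-1/2, Δ1=-8/3, Δ2=2
row 1: diag=10, rhs=-13; c'=3/10, d'=-13/10
row 2: denom=12−3·3/10=111/10; d'=(28−3·-13/10)/(111/10)=319/111
back: M2=319/111
back: M1=-13/10−3/10·319/111=-80/37
M: M0=0, M1=-80/37, M2=319/111, M3=0
seg 0: a=4, c=M0/2=0, d=(M1−M0)/(6·2)=-20/111, b=Δ0−h0·(2M0+M1)/6=49/222
seg 1: a=3, c=M1/2=-40/37, d=(M2−M1)/(6·3)=559/1998, b=Δ1−h1·(2M1+M2)/6=-431/222
seg 2: a=-5, c=M2/2=319/222, d=(M3−M2)/(6·3)=-319/1998, b=Δ2−h2·(2M2+M3)/6=-97/111
t_q=1 → seg 0, τ=1; S=4+49/222·τ+0·τ²+-20/111·τ³=299/74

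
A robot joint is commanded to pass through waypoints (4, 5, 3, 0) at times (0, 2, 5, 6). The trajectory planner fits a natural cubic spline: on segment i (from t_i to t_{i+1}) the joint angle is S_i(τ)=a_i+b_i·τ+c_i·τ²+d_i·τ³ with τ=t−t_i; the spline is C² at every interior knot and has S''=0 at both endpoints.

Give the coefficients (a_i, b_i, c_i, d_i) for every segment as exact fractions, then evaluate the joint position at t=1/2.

  seg 0: a=4 b=241/426 c=0 d=-7/426
  seg 1: a=5 b=157/426 c=-7/71 d=-35/426
  seg 2: a=3 b=-520/213 c=-119/142 d=119/426
S(1/2) = 4863/1136

Δ: Δ0=1/2, Δ1=-2/3, Δ2=-3
row 1: diag=10, rhs=-7; c'=3/10, d'=-7/10
row 2: denom=8−3·3/10=71/10; d'=(-14−3·-7/10)/(71/10)=-119/71
back: M2=-119/71
back: M1=-7/10−3/10·-119/71=-14/71
M: M0=0, M1=-14/71, M2=-119/71, M3=0
seg 0: a=4, c=M0/2=0, d=(M1−M0)/(6·2)=-7/426, b=Δ0−h0·(2M0+M1)/6=241/426
seg 1: a=5, c=M1/2=-7/71, d=(M2−M1)/(6·3)=-35/426, b=Δ1−h1·(2M1+M2)/6=157/426
seg 2: a=3, c=M2/2=-119/142, d=(M3−M2)/(6·1)=119/426, b=Δ2−h2·(2M2+M3)/6=-520/213
t_q=1/2 → seg 0, τ=1/2; S=4+241/426·τ+0·τ²+-7/426·τ³=4863/1136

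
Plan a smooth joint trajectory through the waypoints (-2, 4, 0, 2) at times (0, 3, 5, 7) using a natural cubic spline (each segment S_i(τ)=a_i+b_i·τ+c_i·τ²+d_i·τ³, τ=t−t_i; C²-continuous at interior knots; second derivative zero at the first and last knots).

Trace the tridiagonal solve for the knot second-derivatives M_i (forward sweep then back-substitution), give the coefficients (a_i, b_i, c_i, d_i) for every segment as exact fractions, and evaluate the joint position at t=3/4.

Δ: Δ0=2, Δ1=-2, Δ2=1
row 1: diag=10, rhs=-24; c'=1/5, d'=-12/5
row 2: denom=8−2·1/5=38/5; d'=(18−2·-12/5)/(38/5)=3
back: M2=3
back: M1=-12/5−1/5·3=-3
M: M0=0, M1=-3, M2=3, M3=0
seg 0: a=-2, c=M0/2=0, d=(M1−M0)/(6·3)=-1/6, b=Δ0−h0·(2M0+M1)/6=7/2
seg 1: a=4, c=M1/2=-3/2, d=(M2−M1)/(6·2)=1/2, b=Δ1−h1·(2M1+M2)/6=-1
seg 2: a=0, c=M2/2=3/2, d=(M3−M2)/(6·2)=-1/4, b=Δ2−h2·(2M2+M3)/6=-1
t_q=3/4 → seg 0, τ=3/4; S=-2+7/2·τ+0·τ²+-1/6·τ³=71/128

  seg 0: a=-2 b=7/2 c=0 d=-1/6
  seg 1: a=4 b=-1 c=-3/2 d=1/2
  seg 2: a=0 b=-1 c=3/2 d=-1/4
S(3/4) = 71/128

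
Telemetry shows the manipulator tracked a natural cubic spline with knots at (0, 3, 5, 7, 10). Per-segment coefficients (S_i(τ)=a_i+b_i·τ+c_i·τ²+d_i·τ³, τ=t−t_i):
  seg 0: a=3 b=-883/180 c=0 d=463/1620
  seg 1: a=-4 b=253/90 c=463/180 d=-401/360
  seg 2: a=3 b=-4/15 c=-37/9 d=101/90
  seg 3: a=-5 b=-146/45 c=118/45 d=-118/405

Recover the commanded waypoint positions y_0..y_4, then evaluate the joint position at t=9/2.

y_0=3 y_1=-4 y_2=3 y_3=-5 y_4=1
S(9/2) = 431/192

y_0 = S_0(0) = a_0 = 3
y_1 = S_1(0) = a_1 = -4
y_2 = S_2(0) = a_2 = 3
y_3 = S_3(0) = a_3 = -5
y_4 = S_3(3) = 1
t_q=9/2 is in segment 1 (τ=3/2); S_1(τ)=431/192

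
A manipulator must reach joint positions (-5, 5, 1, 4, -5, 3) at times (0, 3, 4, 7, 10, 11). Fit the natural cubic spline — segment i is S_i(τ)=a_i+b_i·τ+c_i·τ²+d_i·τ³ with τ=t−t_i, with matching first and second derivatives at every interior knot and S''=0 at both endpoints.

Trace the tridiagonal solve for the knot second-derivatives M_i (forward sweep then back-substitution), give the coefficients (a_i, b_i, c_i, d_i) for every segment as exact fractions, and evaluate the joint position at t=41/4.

Δ: Δ0=10/3, Δ1=-4, Δ2=1, Δ3=-3, Δ4=8
row 1: diag=8, rhs=-44; c'=1/8, d'=-11/2
row 2: denom=8−1·1/8=63/8; d'=(30−1·-11/2)/(63/8)=284/63
row 3: denom=12−3·8/21=76/7; d'=(-24−3·284/63)/(76/7)=-197/57
row 4: denom=8−3·21/76=545/76; d'=(66−3·-197/57)/(545/76)=5804/545
back: M4=5804/545
back: M3=-197/57−21/76·5804/545=-10462/1635
back: M2=284/63−8/21·-10462/1635=11356/1635
back: M1=-11/2−1/8·11356/1635=-10412/1635
M: M0=0, M1=-10412/1635, M2=11356/1635, M3=-10462/1635, M4=5804/545, M5=0
seg 0: a=-5, c=M0/2=0, d=(M1−M0)/(6·3)=-5206/14715, b=Δ0−h0·(2M0+M1)/6=3552/545
seg 1: a=5, c=M1/2=-5206/1635, d=(M2−M1)/(6·1)=3628/1635, b=Δ1−h1·(2M1+M2)/6=-1654/545
seg 2: a=1, c=M2/2=5678/1635, d=(M3−M2)/(6·3)=-10909/14715, b=Δ2−h2·(2M2+M3)/6=-898/327
seg 3: a=4, c=M3/2=-5231/1635, d=(M4−M3)/(6·3)=13937/14715, b=Δ3−h3·(2M3+M4)/6=-3149/1635
seg 4: a=-5, c=M4/2=2902/545, d=(M5−M4)/(6·1)=-2902/1635, b=Δ4−h4·(2M4+M5)/6=7276/1635
t_q=41/4 → seg 4, τ=1/4; S=-5+7276/1635·τ+2902/545·τ²+-2902/1635·τ³=-62477/17440

  seg 0: a=-5 b=3552/545 c=0 d=-5206/14715
  seg 1: a=5 b=-1654/545 c=-5206/1635 d=3628/1635
  seg 2: a=1 b=-898/327 c=5678/1635 d=-10909/14715
  seg 3: a=4 b=-3149/1635 c=-5231/1635 d=13937/14715
  seg 4: a=-5 b=7276/1635 c=2902/545 d=-2902/1635
S(41/4) = -62477/17440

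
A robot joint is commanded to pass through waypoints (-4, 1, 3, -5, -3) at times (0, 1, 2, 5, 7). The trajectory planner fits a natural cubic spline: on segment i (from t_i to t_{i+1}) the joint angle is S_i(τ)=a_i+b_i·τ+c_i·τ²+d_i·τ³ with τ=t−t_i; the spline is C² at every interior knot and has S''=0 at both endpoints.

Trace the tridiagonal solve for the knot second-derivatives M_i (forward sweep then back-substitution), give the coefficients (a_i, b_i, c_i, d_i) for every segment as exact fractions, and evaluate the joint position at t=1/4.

Δ: Δ0=5, Δ1=2, Δ2=-8/3, Δ3=1
row 1: diag=4, rhs=-18; c'=1/4, d'=-9/2
row 2: denom=8−1·1/4=31/4; d'=(-28−1·-9/2)/(31/4)=-94/31
row 3: denom=10−3·12/31=274/31; d'=(22−3·-94/31)/(274/31)=482/137
back: M3=482/137
back: M2=-94/31−12/31·482/137=-602/137
back: M1=-9/2−1/4·-602/137=-466/137
M: M0=0, M1=-466/137, M2=-602/137, M3=482/137, M4=0
seg 0: a=-4, c=M0/2=0, d=(M1−M0)/(6·1)=-233/411, b=Δ0−h0·(2M0+M1)/6=2288/411
seg 1: a=1, c=M1/2=-233/137, d=(M2−M1)/(6·1)=-68/411, b=Δ1−h1·(2M1+M2)/6=1589/411
seg 2: a=3, c=M2/2=-301/137, d=(M3−M2)/(6·3)=542/1233, b=Δ2−h2·(2M2+M3)/6=-13/411
seg 3: a=-5, c=M3/2=241/137, d=(M4−M3)/(6·2)=-241/822, b=Δ3−h3·(2M3+M4)/6=-553/411
t_q=1/4 → seg 0, τ=1/4; S=-4+2288/411·τ+0·τ²+-233/411·τ³=-22947/8768

  seg 0: a=-4 b=2288/411 c=0 d=-233/411
  seg 1: a=1 b=1589/411 c=-233/137 d=-68/411
  seg 2: a=3 b=-13/411 c=-301/137 d=542/1233
  seg 3: a=-5 b=-553/411 c=241/137 d=-241/822
S(1/4) = -22947/8768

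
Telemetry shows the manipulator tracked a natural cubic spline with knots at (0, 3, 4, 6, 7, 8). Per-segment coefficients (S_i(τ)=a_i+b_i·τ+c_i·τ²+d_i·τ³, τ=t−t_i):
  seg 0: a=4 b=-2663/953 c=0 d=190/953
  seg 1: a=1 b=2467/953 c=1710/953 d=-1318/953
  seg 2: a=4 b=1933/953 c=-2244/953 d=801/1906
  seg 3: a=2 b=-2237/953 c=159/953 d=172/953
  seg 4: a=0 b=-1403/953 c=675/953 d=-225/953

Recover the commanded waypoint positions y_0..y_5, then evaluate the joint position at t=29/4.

y_0 = S_0(0) = a_0 = 4
y_1 = S_1(0) = a_1 = 1
y_2 = S_2(0) = a_2 = 4
y_3 = S_3(0) = a_3 = 2
y_4 = S_4(0) = a_4 = 0
y_5 = S_4(1) = -1
t_q=29/4 is in segment 4 (τ=1/4); S_4(τ)=-19973/60992

y_0=4 y_1=1 y_2=4 y_3=2 y_4=0 y_5=-1
S(29/4) = -19973/60992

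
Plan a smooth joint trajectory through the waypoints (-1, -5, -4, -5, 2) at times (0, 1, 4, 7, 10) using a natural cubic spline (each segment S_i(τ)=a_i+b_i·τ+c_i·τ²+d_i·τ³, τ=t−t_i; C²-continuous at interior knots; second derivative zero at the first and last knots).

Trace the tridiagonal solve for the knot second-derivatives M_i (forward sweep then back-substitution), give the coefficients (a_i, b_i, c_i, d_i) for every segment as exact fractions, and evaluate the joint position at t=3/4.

Δ: Δ0=-4, Δ1=1/3, Δ2=-1/3, Δ3=7/3
row 1: diag=8, rhs=26; c'=3/8, d'=13/4
row 2: denom=12−3·3/8=87/8; d'=(-4−3·13/4)/(87/8)=-110/87
row 3: denom=12−3·8/29=324/29; d'=(16−3·-110/87)/(324/29)=287/162
back: M3=287/162
back: M2=-110/87−8/29·287/162=-142/81
back: M1=13/4−3/8·-142/81=211/54
M: M0=0, M1=211/54, M2=-142/81, M3=287/162, M4=0
seg 0: a=-1, c=M0/2=0, d=(M1−M0)/(6·1)=211/324, b=Δ0−h0·(2M0+M1)/6=-1507/324
seg 1: a=-5, c=M1/2=211/108, d=(M2−M1)/(6·3)=-917/2916, b=Δ1−h1·(2M1+M2)/6=-437/162
seg 2: a=-4, c=M2/2=-71/81, d=(M3−M2)/(6·3)=571/2916, b=Δ2−h2·(2M2+M3)/6=173/324
seg 3: a=-5, c=M3/2=287/324, d=(M4−M3)/(6·3)=-287/2916, b=Δ3−h3·(2M3+M4)/6=91/162
t_q=3/4 → seg 0, τ=3/4; S=-1+-1507/324·τ+0·τ²+211/324·τ³=-29125/6912

  seg 0: a=-1 b=-1507/324 c=0 d=211/324
  seg 1: a=-5 b=-437/162 c=211/108 d=-917/2916
  seg 2: a=-4 b=173/324 c=-71/81 d=571/2916
  seg 3: a=-5 b=91/162 c=287/324 d=-287/2916
S(3/4) = -29125/6912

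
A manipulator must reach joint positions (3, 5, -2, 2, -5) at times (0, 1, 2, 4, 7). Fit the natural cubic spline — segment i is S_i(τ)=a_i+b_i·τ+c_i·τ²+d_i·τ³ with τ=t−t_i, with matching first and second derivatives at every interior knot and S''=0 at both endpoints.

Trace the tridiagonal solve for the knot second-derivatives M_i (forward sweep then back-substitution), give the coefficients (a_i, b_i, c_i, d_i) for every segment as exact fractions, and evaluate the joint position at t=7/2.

Δ: Δ0=2, Δ1=-7, Δ2=2, Δ3=-7/3
row 1: diag=4, rhs=-54; c'=1/4, d'=-27/2
row 2: denom=6−1·1/4=23/4; d'=(54−1·-27/2)/(23/4)=270/23
row 3: denom=10−2·8/23=214/23; d'=(-26−2·270/23)/(214/23)=-569/107
back: M3=-569/107
back: M2=270/23−8/23·-569/107=1454/107
back: M1=-27/2−1/4·1454/107=-1808/107
M: M0=0, M1=-1808/107, M2=1454/107, M3=-569/107, M4=0
seg 0: a=3, c=M0/2=0, d=(M1−M0)/(6·1)=-904/321, b=Δ0−h0·(2M0+M1)/6=1546/321
seg 1: a=5, c=M1/2=-904/107, d=(M2−M1)/(6·1)=1631/321, b=Δ1−h1·(2M1+M2)/6=-1166/321
seg 2: a=-2, c=M2/2=727/107, d=(M3−M2)/(6·2)=-2023/1284, b=Δ2−h2·(2M2+M3)/6=-1697/321
seg 3: a=2, c=M3/2=-569/214, d=(M4−M3)/(6·3)=569/1926, b=Δ3−h3·(2M3+M4)/6=958/321
t_q=7/2 → seg 2, τ=3/2; S=-2+-1697/321·τ+727/107·τ²+-2023/1284·τ³=137/3424

  seg 0: a=3 b=1546/321 c=0 d=-904/321
  seg 1: a=5 b=-1166/321 c=-904/107 d=1631/321
  seg 2: a=-2 b=-1697/321 c=727/107 d=-2023/1284
  seg 3: a=2 b=958/321 c=-569/214 d=569/1926
S(7/2) = 137/3424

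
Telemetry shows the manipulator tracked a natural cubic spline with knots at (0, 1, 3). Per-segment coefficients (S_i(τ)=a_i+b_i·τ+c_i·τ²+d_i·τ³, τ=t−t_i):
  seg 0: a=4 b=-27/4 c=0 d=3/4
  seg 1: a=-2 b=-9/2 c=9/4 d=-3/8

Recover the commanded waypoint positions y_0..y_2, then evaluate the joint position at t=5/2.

y_0 = S_0(0) = a_0 = 4
y_1 = S_1(0) = a_1 = -2
y_2 = S_1(2) = -5
t_q=5/2 is in segment 1 (τ=3/2); S_1(τ)=-317/64

y_0=4 y_1=-2 y_2=-5
S(5/2) = -317/64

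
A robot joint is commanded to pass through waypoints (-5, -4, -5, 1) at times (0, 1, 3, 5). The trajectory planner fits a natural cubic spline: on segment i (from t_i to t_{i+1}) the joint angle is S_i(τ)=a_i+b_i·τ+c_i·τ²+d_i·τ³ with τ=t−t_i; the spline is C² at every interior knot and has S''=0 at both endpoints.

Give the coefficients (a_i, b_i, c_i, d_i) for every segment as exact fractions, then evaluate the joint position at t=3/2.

Δ: Δ0=1, Δ1=-1/2, Δ2=3
row 1: diag=6, rhs=-9; c'=1/3, d'=-3/2
row 2: denom=8−2·1/3=22/3; d'=(21−2·-3/2)/(22/3)=36/11
back: M2=36/11
back: M1=-3/2−1/3·36/11=-57/22
M: M0=0, M1=-57/22, M2=36/11, M3=0
seg 0: a=-5, c=M0/2=0, d=(M1−M0)/(6·1)=-19/44, b=Δ0−h0·(2M0+M1)/6=63/44
seg 1: a=-4, c=M1/2=-57/44, d=(M2−M1)/(6·2)=43/88, b=Δ1−h1·(2M1+M2)/6=3/22
seg 2: a=-5, c=M2/2=18/11, d=(M3−M2)/(6·2)=-3/11, b=Δ2−h2·(2M2+M3)/6=9/11
t_q=3/2 → seg 1, τ=1/2; S=-4+3/22·τ+-57/44·τ²+43/88·τ³=-2953/704

  seg 0: a=-5 b=63/44 c=0 d=-19/44
  seg 1: a=-4 b=3/22 c=-57/44 d=43/88
  seg 2: a=-5 b=9/11 c=18/11 d=-3/11
S(3/2) = -2953/704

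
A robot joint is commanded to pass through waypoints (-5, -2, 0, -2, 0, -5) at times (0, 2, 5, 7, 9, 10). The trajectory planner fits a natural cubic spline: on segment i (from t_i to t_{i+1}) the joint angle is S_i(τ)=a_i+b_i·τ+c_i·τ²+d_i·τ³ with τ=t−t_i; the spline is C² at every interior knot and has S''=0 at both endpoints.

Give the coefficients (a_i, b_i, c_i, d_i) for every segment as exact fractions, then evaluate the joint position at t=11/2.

Δ: Δ0=3/2, Δ1=2/3, Δ2=-1, Δ3=1, Δ4=-5
row 1: diag=10, rhs=-5; c'=3/10, d'=-1/2
row 2: denom=10−3·3/10=91/10; d'=(-10−3·-1/2)/(91/10)=-85/91
row 3: denom=8−2·20/91=688/91; d'=(12−2·-85/91)/(688/91)=631/344
row 4: denom=6−2·91/344=941/172; d'=(-36−2·631/344)/(941/172)=-6823/941
back: M4=-6823/941
back: M3=631/344−91/344·-6823/941=3531/941
back: M2=-85/91−20/91·3531/941=-1655/941
back: M1=-1/2−3/10·-1655/941=26/941
M: M0=0, M1=26/941, M2=-1655/941, M3=3531/941, M4=-6823/941, M5=0
seg 0: a=-5, c=M0/2=0, d=(M1−M0)/(6·2)=13/5646, b=Δ0−h0·(2M0+M1)/6=8417/5646
seg 1: a=-2, c=M1/2=13/941, d=(M2−M1)/(6·3)=-1681/16938, b=Δ1−h1·(2M1+M2)/6=8573/5646
seg 2: a=0, c=M2/2=-1655/1882, d=(M3−M2)/(6·2)=2593/5646, b=Δ2−h2·(2M2+M3)/6=-3044/2823
seg 3: a=-2, c=M3/2=3531/1882, d=(M4−M3)/(6·2)=-5177/5646, b=Δ3−h3·(2M3+M4)/6=2584/2823
seg 4: a=0, c=M4/2=-6823/1882, d=(M5−M4)/(6·1)=6823/5646, b=Δ4−h4·(2M4+M5)/6=-7292/2823
t_q=11/2 → seg 2, τ=1/2; S=0+-3044/2823·τ+-1655/1882·τ²+2593/5646·τ³=-10563/15056

  seg 0: a=-5 b=8417/5646 c=0 d=13/5646
  seg 1: a=-2 b=8573/5646 c=13/941 d=-1681/16938
  seg 2: a=0 b=-3044/2823 c=-1655/1882 d=2593/5646
  seg 3: a=-2 b=2584/2823 c=3531/1882 d=-5177/5646
  seg 4: a=0 b=-7292/2823 c=-6823/1882 d=6823/5646
S(11/2) = -10563/15056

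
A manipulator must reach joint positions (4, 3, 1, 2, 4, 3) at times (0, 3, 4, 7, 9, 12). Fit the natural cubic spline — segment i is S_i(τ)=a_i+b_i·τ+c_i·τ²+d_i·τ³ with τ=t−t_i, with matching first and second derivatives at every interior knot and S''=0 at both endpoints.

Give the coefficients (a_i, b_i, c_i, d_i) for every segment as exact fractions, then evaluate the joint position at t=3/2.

Δ: Δ0=-1/3, Δ1=-2, Δ2=1/3, Δ3=1, Δ4=-1/3
row 1: diag=8, rhs=-10; c'=1/8, d'=-5/4
row 2: denom=8−1·1/8=63/8; d'=(14−1·-5/4)/(63/8)=122/63
row 3: denom=10−3·8/21=62/7; d'=(4−3·122/63)/(62/7)=-19/93
row 4: denom=10−2·7/31=296/31; d'=(-8−2·-19/93)/(296/31)=-353/444
back: M4=-353/444
back: M3=-19/93−7/31·-353/444=-11/444
back: M2=122/63−8/21·-11/444=72/37
back: M1=-5/4−1/8·72/37=-221/148
M: M0=0, M1=-221/148, M2=72/37, M3=-11/444, M4=-353/444, M5=0
seg 0: a=4, c=M0/2=0, d=(M1−M0)/(6·3)=-221/2664, b=Δ0−h0·(2M0+M1)/6=367/888
seg 1: a=3, c=M1/2=-221/296, d=(M2−M1)/(6·1)=509/888, b=Δ1−h1·(2M1+M2)/6=-811/444
seg 2: a=1, c=M2/2=36/37, d=(M3−M2)/(6·3)=-875/7992, b=Δ2−h2·(2M2+M3)/6=-1421/888
seg 3: a=2, c=M3/2=-11/888, d=(M4−M3)/(6·2)=-19/296, b=Δ3−h3·(2M3+M4)/6=569/444
seg 4: a=4, c=M4/2=-353/888, d=(M5−M4)/(6·3)=353/7992, b=Δ4−h4·(2M4+M5)/6=205/444
t_q=3/2 → seg 0, τ=3/2; S=4+367/888·τ+0·τ²+-221/2664·τ³=10277/2368

  seg 0: a=4 b=367/888 c=0 d=-221/2664
  seg 1: a=3 b=-811/444 c=-221/296 d=509/888
  seg 2: a=1 b=-1421/888 c=36/37 d=-875/7992
  seg 3: a=2 b=569/444 c=-11/888 d=-19/296
  seg 4: a=4 b=205/444 c=-353/888 d=353/7992
S(3/2) = 10277/2368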